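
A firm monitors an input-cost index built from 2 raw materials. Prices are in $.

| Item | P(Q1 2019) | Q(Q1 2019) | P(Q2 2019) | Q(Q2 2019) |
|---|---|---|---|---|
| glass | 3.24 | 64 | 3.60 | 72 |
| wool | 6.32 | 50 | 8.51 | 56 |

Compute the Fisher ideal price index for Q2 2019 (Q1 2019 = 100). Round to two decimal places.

125.31

Laspeyres component (base-period weights):
ΣP(Q2 2019)Q(Q1 2019) = 3.60×64 + 8.51×50 = 230.4 + 425.5 = 655.9
ΣP(Q1 2019)Q(Q1 2019) = 3.24×64 + 6.32×50 = 207.36 + 316 = 523.36
L = 655.9 / 523.36 × 100 = 125.3248
Paasche component (current-period weights):
ΣP(Q2 2019)Q(Q2 2019) = 3.60×72 + 8.51×56 = 259.2 + 476.56 = 735.76
ΣP(Q1 2019)Q(Q2 2019) = 3.24×72 + 6.32×56 = 233.28 + 353.92 = 587.2
P = 735.76 / 587.2 × 100 = 125.2997
Fisher = √(L × P) = √(125.3248 × 125.2997) = 125.3123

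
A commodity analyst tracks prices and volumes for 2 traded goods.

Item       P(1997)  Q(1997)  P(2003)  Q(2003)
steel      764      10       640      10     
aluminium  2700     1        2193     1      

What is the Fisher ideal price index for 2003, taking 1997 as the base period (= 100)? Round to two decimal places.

Laspeyres component (base-period weights):
ΣP(2003)Q(1997) = 640×10 + 2193×1 = 6400 + 2193 = 8593
ΣP(1997)Q(1997) = 764×10 + 2700×1 = 7640 + 2700 = 10340
L = 8593 / 10340 × 100 = 83.1044
Paasche component (current-period weights):
ΣP(2003)Q(2003) = 640×10 + 2193×1 = 6400 + 2193 = 8593
ΣP(1997)Q(2003) = 764×10 + 2700×1 = 7640 + 2700 = 10340
P = 8593 / 10340 × 100 = 83.1044
Fisher = √(L × P) = √(83.1044 × 83.1044) = 83.1044

83.10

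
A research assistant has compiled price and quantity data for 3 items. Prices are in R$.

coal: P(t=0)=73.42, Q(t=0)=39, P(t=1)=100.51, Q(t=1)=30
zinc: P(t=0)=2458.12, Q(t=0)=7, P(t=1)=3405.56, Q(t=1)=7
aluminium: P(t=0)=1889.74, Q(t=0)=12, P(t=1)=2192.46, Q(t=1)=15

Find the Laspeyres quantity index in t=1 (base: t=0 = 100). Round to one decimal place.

Laspeyres quantity index uses base-period prices as weights.
ΣP(t=0)·Q(t=1) = 73.42×30 + 2458.12×7 + 1889.74×15 = 2202.6 + 17206.84 + 28346.1 = 47755.54
ΣP(t=0)·Q(t=0) = 73.42×39 + 2458.12×7 + 1889.74×12 = 2863.38 + 17206.84 + 22676.88 = 42747.1
Index = 47755.54 / 42747.1 × 100 = 111.7164

111.7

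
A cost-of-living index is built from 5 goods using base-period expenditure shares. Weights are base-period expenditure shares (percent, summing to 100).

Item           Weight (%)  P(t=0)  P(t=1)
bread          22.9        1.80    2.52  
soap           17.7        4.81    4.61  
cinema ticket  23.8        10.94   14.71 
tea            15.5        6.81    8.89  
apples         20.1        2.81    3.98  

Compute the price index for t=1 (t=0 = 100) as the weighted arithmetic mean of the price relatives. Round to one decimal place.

bread: 22.9 × (2.52/1.80) = 22.9 × 1.400000 = 32.0600
soap: 17.7 × (4.61/4.81) = 17.7 × 0.958420 = 16.9640
cinema ticket: 23.8 × (14.71/10.94) = 23.8 × 1.344607 = 32.0016
tea: 15.5 × (8.89/6.81) = 15.5 × 1.305433 = 20.2342
apples: 20.1 × (3.98/2.81) = 20.1 × 1.416370 = 28.4690
Index = Σ wᵢ·(p₁ᵢ/p₀ᵢ) = 32.0600 + 16.9640 + 32.0016 + 20.2342 + 28.4690 = 129.7289

129.7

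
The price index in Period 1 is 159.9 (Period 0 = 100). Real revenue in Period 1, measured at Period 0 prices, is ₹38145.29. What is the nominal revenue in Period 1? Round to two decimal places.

60994.32

Nominal = Real × (Index/100) = 38145.29 × (159.9/100)
        = 38145.29 × 1.599 = 60994.3187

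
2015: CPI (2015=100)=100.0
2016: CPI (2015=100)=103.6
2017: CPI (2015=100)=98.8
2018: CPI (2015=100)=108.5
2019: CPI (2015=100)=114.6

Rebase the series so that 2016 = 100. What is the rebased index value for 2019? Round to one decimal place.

110.6

Rebased(2019) = 114.6 / 103.6 × 100 = 110.6178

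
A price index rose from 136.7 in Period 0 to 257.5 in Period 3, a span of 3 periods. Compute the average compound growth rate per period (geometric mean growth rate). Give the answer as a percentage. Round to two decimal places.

Growth factor = (257.5/136.7)^(1/3) = (1.883687)^(1/3) = 1.235007
Growth rate = 1.235007 − 1 = 0.235007 = 23.5007%

23.50%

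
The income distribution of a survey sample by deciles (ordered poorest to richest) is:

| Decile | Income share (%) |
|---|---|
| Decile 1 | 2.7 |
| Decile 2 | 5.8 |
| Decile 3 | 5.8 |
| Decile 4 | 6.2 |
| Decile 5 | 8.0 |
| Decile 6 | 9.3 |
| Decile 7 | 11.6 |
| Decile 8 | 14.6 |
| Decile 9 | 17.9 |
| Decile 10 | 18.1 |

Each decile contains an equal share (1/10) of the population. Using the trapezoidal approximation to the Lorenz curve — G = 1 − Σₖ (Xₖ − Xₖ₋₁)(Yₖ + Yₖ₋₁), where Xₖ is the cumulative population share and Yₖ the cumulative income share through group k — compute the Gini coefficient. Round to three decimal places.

0.285

Cumulative income shares Yₖ: 0.0270, 0.0850, 0.1430, 0.2050, 0.2850, 0.3780, 0.4940, 0.6400, 0.8190, 1.0000
Σ (Xₖ−Xₖ₋₁)(Yₖ+Yₖ₋₁) = (1/10)(0.0270+0.0000) + (1/10)(0.0850+0.0270) + (1/10)(0.1430+0.0850) + (1/10)(0.2050+0.1430) + (1/10)(0.2850+0.2050) + (1/10)(0.3780+0.2850) + (1/10)(0.4940+0.3780) + (1/10)(0.6400+0.4940) + (1/10)(0.8190+0.6400) + (1/10)(1.0000+0.8190)
  = 0.0027 + 0.0112 + 0.0228 + 0.0348 + 0.0490 + 0.0663 + 0.0872 + 0.1134 + 0.1459 + 0.1819 = 0.7152
G = 1 − 0.7152 = 0.2848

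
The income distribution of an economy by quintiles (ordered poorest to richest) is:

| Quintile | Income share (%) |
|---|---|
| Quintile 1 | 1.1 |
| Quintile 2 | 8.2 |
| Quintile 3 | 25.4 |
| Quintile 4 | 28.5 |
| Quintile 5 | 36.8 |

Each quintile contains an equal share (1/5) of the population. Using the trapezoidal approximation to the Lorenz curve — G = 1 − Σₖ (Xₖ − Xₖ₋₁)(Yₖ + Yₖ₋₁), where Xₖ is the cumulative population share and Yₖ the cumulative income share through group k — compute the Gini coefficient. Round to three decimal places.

Cumulative income shares Yₖ: 0.0110, 0.0930, 0.3470, 0.6320, 1.0000
Σ (Xₖ−Xₖ₋₁)(Yₖ+Yₖ₋₁) = (1/5)(0.0110+0.0000) + (1/5)(0.0930+0.0110) + (1/5)(0.3470+0.0930) + (1/5)(0.6320+0.3470) + (1/5)(1.0000+0.6320)
  = 0.0022 + 0.0208 + 0.0880 + 0.1958 + 0.3264 = 0.6332
G = 1 − 0.6332 = 0.3668

0.367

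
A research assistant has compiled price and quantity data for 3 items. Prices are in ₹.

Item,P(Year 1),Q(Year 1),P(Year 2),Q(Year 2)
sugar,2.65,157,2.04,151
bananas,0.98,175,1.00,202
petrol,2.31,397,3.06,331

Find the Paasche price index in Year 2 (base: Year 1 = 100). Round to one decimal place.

111.8

Paasche price index uses current-period quantities as weights.
ΣP(Year 2)·Q(Year 2) = 2.04×151 + 1.00×202 + 3.06×331 = 308.04 + 202 + 1012.86 = 1522.9
ΣP(Year 1)·Q(Year 2) = 2.65×151 + 0.98×202 + 2.31×331 = 400.15 + 197.96 + 764.61 = 1362.72
Index = 1522.9 / 1362.72 × 100 = 111.7544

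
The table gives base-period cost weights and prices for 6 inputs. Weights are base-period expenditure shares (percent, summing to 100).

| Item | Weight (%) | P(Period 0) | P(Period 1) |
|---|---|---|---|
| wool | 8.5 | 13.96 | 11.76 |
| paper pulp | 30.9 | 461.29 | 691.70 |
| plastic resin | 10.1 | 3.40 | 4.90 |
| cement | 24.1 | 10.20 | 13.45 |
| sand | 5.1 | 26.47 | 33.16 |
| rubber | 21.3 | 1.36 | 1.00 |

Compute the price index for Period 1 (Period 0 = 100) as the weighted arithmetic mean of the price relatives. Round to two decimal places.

wool: 8.5 × (11.76/13.96) = 8.5 × 0.842407 = 7.1605
paper pulp: 30.9 × (691.70/461.29) = 30.9 × 1.499491 = 46.3343
plastic resin: 10.1 × (4.90/3.40) = 10.1 × 1.441176 = 14.5559
cement: 24.1 × (13.45/10.20) = 24.1 × 1.318627 = 31.7789
sand: 5.1 × (33.16/26.47) = 5.1 × 1.252739 = 6.3890
rubber: 21.3 × (1.00/1.36) = 21.3 × 0.735294 = 15.6618
Index = Σ wᵢ·(p₁ᵢ/p₀ᵢ) = 7.1605 + 46.3343 + 14.5559 + 31.7789 + 6.3890 + 15.6618 = 121.8803

121.88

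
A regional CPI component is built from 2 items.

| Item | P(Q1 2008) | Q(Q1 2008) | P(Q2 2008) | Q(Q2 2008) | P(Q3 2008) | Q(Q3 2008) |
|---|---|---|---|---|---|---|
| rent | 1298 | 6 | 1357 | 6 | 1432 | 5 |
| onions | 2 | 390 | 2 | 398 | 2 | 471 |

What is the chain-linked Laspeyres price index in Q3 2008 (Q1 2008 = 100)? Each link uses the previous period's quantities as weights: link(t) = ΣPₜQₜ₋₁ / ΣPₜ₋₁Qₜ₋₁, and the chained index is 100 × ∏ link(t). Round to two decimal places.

109.37

Link Q1 2008→Q2 2008:
ΣP(Q2 2008)Q(Q1 2008) = 1357×6 + 2×390 = 8142 + 780 = 8922
ΣP(Q1 2008)Q(Q1 2008) = 1298×6 + 2×390 = 7788 + 780 = 8568
link = 8922/8568 = 1.041317
Link Q2 2008→Q3 2008:
ΣP(Q3 2008)Q(Q2 2008) = 1432×6 + 2×398 = 8592 + 796 = 9388
ΣP(Q2 2008)Q(Q2 2008) = 1357×6 + 2×398 = 8142 + 796 = 8938
link = 9388/8938 = 1.050347
Chained index = 100 × 1.041317 × 1.050347 = 109.3744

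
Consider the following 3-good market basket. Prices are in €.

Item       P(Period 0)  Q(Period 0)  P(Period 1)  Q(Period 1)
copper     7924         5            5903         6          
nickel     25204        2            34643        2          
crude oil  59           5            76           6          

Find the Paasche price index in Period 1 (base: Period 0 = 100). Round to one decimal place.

Paasche price index uses current-period quantities as weights.
ΣP(Period 1)·Q(Period 1) = 5903×6 + 34643×2 + 76×6 = 35418 + 69286 + 456 = 105160
ΣP(Period 0)·Q(Period 1) = 7924×6 + 25204×2 + 59×6 = 47544 + 50408 + 354 = 98306
Index = 105160 / 98306 × 100 = 106.9721

107.0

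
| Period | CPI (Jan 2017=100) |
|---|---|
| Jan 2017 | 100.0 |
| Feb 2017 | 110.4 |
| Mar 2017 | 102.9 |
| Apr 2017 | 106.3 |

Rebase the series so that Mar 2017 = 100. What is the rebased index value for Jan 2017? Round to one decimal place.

97.2

Rebased(Jan 2017) = 100.0 / 102.9 × 100 = 97.1817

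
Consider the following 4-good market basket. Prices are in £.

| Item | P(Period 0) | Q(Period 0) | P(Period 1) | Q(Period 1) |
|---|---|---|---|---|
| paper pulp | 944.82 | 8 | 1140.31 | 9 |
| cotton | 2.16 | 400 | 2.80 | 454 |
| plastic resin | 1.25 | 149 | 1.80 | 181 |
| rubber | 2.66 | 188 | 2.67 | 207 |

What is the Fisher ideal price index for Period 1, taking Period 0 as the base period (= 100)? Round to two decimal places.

Laspeyres component (base-period weights):
ΣP(Period 1)Q(Period 0) = 1140.31×8 + 2.80×400 + 1.80×149 + 2.67×188 = 9122.48 + 1120 + 268.2 + 501.96 = 11012.64
ΣP(Period 0)Q(Period 0) = 944.82×8 + 2.16×400 + 1.25×149 + 2.66×188 = 7558.56 + 864 + 186.25 + 500.08 = 9108.89
L = 11012.64 / 9108.89 × 100 = 120.8999
Paasche component (current-period weights):
ΣP(Period 1)Q(Period 1) = 1140.31×9 + 2.80×454 + 1.80×181 + 2.67×207 = 10262.79 + 1271.2 + 325.8 + 552.69 = 12412.48
ΣP(Period 0)Q(Period 1) = 944.82×9 + 2.16×454 + 1.25×181 + 2.66×207 = 8503.38 + 980.64 + 226.25 + 550.62 = 10260.89
P = 12412.48 / 10260.89 × 100 = 120.9688
Fisher = √(L × P) = √(120.8999 × 120.9688) = 120.9344

120.93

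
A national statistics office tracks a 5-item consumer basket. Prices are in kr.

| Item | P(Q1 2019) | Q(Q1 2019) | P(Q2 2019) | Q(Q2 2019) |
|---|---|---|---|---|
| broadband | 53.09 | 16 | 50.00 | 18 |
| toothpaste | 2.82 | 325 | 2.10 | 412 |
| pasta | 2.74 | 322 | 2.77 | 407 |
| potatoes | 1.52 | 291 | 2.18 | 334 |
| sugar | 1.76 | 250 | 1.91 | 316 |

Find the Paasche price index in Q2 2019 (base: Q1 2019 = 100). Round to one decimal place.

Paasche price index uses current-period quantities as weights.
ΣP(Q2 2019)·Q(Q2 2019) = 50.00×18 + 2.10×412 + 2.77×407 + 2.18×334 + 1.91×316 = 900 + 865.2 + 1127.39 + 728.12 + 603.56 = 4224.27
ΣP(Q1 2019)·Q(Q2 2019) = 53.09×18 + 2.82×412 + 2.74×407 + 1.52×334 + 1.76×316 = 955.62 + 1161.84 + 1115.18 + 507.68 + 556.16 = 4296.48
Index = 4224.27 / 4296.48 × 100 = 98.3193

98.3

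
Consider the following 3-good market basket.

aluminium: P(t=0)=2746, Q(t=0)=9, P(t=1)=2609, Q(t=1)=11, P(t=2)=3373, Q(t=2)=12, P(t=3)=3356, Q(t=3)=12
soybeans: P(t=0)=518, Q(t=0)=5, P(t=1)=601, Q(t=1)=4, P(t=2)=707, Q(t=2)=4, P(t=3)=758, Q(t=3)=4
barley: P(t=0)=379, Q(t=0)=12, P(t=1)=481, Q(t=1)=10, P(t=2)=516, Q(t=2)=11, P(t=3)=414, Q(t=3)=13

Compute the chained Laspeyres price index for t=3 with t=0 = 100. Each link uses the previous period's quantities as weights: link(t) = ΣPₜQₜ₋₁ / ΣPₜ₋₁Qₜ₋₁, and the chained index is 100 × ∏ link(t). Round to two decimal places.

124.24

Link t=0→t=1:
ΣP(t=1)Q(t=0) = 2609×9 + 601×5 + 481×12 = 23481 + 3005 + 5772 = 32258
ΣP(t=0)Q(t=0) = 2746×9 + 518×5 + 379×12 = 24714 + 2590 + 4548 = 31852
link = 32258/31852 = 1.012746
Link t=1→t=2:
ΣP(t=2)Q(t=1) = 3373×11 + 707×4 + 516×10 = 37103 + 2828 + 5160 = 45091
ΣP(t=1)Q(t=1) = 2609×11 + 601×4 + 481×10 = 28699 + 2404 + 4810 = 35913
link = 45091/35913 = 1.255562
Link t=2→t=3:
ΣP(t=3)Q(t=2) = 3356×12 + 758×4 + 414×11 = 40272 + 3032 + 4554 = 47858
ΣP(t=2)Q(t=2) = 3373×12 + 707×4 + 516×11 = 40476 + 2828 + 5676 = 48980
link = 47858/48980 = 0.977093
Chained index = 100 × 1.012746 × 1.255562 × 0.977093 = 124.2438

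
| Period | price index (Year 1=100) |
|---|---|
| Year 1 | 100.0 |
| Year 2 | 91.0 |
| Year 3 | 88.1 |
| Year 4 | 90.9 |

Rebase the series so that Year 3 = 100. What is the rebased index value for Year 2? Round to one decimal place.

Rebased(Year 2) = 91.0 / 88.1 × 100 = 103.2917

103.3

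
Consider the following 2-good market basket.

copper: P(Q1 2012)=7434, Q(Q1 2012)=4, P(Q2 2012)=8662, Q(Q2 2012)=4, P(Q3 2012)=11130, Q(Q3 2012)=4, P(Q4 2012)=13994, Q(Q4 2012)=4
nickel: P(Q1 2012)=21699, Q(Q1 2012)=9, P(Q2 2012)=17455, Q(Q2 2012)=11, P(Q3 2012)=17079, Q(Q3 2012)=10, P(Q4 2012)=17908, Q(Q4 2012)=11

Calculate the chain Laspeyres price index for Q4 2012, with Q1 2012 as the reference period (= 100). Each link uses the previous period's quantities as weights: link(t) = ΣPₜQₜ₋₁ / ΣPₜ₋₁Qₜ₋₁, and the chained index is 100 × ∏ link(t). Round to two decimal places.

95.38

Link Q1 2012→Q2 2012:
ΣP(Q2 2012)Q(Q1 2012) = 8662×4 + 17455×9 = 34648 + 157095 = 191743
ΣP(Q1 2012)Q(Q1 2012) = 7434×4 + 21699×9 = 29736 + 195291 = 225027
link = 191743/225027 = 0.852089
Link Q2 2012→Q3 2012:
ΣP(Q3 2012)Q(Q2 2012) = 11130×4 + 17079×11 = 44520 + 187869 = 232389
ΣP(Q2 2012)Q(Q2 2012) = 8662×4 + 17455×11 = 34648 + 192005 = 226653
link = 232389/226653 = 1.025307
Link Q3 2012→Q4 2012:
ΣP(Q4 2012)Q(Q3 2012) = 13994×4 + 17908×10 = 55976 + 179080 = 235056
ΣP(Q3 2012)Q(Q3 2012) = 11130×4 + 17079×10 = 44520 + 170790 = 215310
link = 235056/215310 = 1.091710
Chained index = 100 × 0.852089 × 1.025307 × 1.091710 = 95.3775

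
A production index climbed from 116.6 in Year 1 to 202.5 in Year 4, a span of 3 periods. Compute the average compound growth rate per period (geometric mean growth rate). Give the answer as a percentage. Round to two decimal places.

20.20%

Growth factor = (202.5/116.6)^(1/3) = (1.736707)^(1/3) = 1.202012
Growth rate = 1.202012 − 1 = 0.202012 = 20.2012%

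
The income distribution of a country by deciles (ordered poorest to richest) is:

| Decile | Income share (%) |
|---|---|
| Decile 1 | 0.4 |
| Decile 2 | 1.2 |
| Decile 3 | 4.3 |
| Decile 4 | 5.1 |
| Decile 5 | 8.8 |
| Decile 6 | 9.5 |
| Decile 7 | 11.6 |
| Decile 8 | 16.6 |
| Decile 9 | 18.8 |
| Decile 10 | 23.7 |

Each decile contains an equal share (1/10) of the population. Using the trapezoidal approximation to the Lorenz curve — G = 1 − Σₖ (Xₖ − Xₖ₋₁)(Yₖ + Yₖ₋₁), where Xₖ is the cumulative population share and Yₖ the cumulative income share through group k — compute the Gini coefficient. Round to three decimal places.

0.415

Cumulative income shares Yₖ: 0.0040, 0.0160, 0.0590, 0.1100, 0.1980, 0.2930, 0.4090, 0.5750, 0.7630, 1.0000
Σ (Xₖ−Xₖ₋₁)(Yₖ+Yₖ₋₁) = (1/10)(0.0040+0.0000) + (1/10)(0.0160+0.0040) + (1/10)(0.0590+0.0160) + (1/10)(0.1100+0.0590) + (1/10)(0.1980+0.1100) + (1/10)(0.2930+0.1980) + (1/10)(0.4090+0.2930) + (1/10)(0.5750+0.4090) + (1/10)(0.7630+0.5750) + (1/10)(1.0000+0.7630)
  = 0.0004 + 0.0020 + 0.0075 + 0.0169 + 0.0308 + 0.0491 + 0.0702 + 0.0984 + 0.1338 + 0.1763 = 0.5854
G = 1 − 0.5854 = 0.4146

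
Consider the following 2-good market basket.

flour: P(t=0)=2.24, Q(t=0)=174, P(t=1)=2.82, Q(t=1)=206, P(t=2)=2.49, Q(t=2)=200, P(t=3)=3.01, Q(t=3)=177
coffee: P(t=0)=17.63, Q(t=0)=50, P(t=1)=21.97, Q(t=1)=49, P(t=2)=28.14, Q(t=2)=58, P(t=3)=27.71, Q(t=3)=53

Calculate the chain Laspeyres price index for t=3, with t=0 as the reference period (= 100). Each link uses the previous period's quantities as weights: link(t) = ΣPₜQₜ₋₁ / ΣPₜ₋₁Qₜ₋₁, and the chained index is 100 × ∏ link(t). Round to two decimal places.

Link t=0→t=1:
ΣP(t=1)Q(t=0) = 2.82×174 + 21.97×50 = 490.68 + 1098.5 = 1589.18
ΣP(t=0)Q(t=0) = 2.24×174 + 17.63×50 = 389.76 + 881.5 = 1271.26
link = 1589.18/1271.26 = 1.250083
Link t=1→t=2:
ΣP(t=2)Q(t=1) = 2.49×206 + 28.14×49 = 512.94 + 1378.86 = 1891.8
ΣP(t=1)Q(t=1) = 2.82×206 + 21.97×49 = 580.92 + 1076.53 = 1657.45
link = 1891.8/1657.45 = 1.141392
Link t=2→t=3:
ΣP(t=3)Q(t=2) = 3.01×200 + 27.71×58 = 602 + 1607.18 = 2209.18
ΣP(t=2)Q(t=2) = 2.49×200 + 28.14×58 = 498 + 1632.12 = 2130.12
link = 2209.18/2130.12 = 1.037115
Chained index = 100 × 1.250083 × 1.141392 × 1.037115 = 147.9791

147.98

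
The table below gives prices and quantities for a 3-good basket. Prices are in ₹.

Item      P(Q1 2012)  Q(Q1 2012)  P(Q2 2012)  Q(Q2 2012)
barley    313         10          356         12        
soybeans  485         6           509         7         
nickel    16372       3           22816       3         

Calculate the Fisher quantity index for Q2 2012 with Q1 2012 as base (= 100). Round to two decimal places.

Laspeyres component (base-period weights):
ΣP(Q1 2012)Q(Q2 2012) = 313×12 + 485×7 + 16372×3 = 3756 + 3395 + 49116 = 56267
ΣP(Q1 2012)Q(Q1 2012) = 313×10 + 485×6 + 16372×3 = 3130 + 2910 + 49116 = 55156
L = 56267 / 55156 × 100 = 102.0143
Paasche component (current-period weights):
ΣP(Q2 2012)Q(Q2 2012) = 356×12 + 509×7 + 22816×3 = 4272 + 3563 + 68448 = 76283
ΣP(Q2 2012)Q(Q1 2012) = 356×10 + 509×6 + 22816×3 = 3560 + 3054 + 68448 = 75062
P = 76283 / 75062 × 100 = 101.6267
Fisher = √(L × P) = √(102.0143 × 101.6267) = 101.8203

101.82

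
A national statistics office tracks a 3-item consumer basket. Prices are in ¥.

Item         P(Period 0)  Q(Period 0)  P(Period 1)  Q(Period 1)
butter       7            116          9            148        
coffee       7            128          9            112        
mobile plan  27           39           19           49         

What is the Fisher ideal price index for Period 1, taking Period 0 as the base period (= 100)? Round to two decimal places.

105.22

Laspeyres component (base-period weights):
ΣP(Period 1)Q(Period 0) = 9×116 + 9×128 + 19×39 = 1044 + 1152 + 741 = 2937
ΣP(Period 0)Q(Period 0) = 7×116 + 7×128 + 27×39 = 812 + 896 + 1053 = 2761
L = 2937 / 2761 × 100 = 106.3745
Paasche component (current-period weights):
ΣP(Period 1)Q(Period 1) = 9×148 + 9×112 + 19×49 = 1332 + 1008 + 931 = 3271
ΣP(Period 0)Q(Period 1) = 7×148 + 7×112 + 27×49 = 1036 + 784 + 1323 = 3143
P = 3271 / 3143 × 100 = 104.0725
Fisher = √(L × P) = √(106.3745 × 104.0725) = 105.2172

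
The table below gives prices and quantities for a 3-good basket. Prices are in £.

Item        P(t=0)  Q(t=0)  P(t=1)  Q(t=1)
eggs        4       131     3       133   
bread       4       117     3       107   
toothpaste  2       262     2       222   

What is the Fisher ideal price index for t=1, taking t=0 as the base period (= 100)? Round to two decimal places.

Laspeyres component (base-period weights):
ΣP(t=1)Q(t=0) = 3×131 + 3×117 + 2×262 = 393 + 351 + 524 = 1268
ΣP(t=0)Q(t=0) = 4×131 + 4×117 + 2×262 = 524 + 468 + 524 = 1516
L = 1268 / 1516 × 100 = 83.6412
Paasche component (current-period weights):
ΣP(t=1)Q(t=1) = 3×133 + 3×107 + 2×222 = 399 + 321 + 444 = 1164
ΣP(t=0)Q(t=1) = 4×133 + 4×107 + 2×222 = 532 + 428 + 444 = 1404
P = 1164 / 1404 × 100 = 82.9060
Fisher = √(L × P) = √(83.6412 × 82.9060) = 83.2728

83.27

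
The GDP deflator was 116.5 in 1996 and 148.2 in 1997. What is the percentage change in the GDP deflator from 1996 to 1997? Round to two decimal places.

27.21%

Change = (148.2 − 116.5) / 116.5 × 100
       = 31.7 / 116.5 × 100 = 27.2103%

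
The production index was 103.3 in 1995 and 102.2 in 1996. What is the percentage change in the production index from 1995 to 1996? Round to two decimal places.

Change = (102.2 − 103.3) / 103.3 × 100
       = -1.1 / 103.3 × 100 = -1.0649%

-1.06%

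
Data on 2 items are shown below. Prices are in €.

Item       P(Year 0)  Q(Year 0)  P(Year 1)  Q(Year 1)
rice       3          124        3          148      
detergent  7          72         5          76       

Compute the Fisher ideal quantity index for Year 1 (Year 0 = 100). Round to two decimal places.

111.99

Laspeyres component (base-period weights):
ΣP(Year 0)Q(Year 1) = 3×148 + 7×76 = 444 + 532 = 976
ΣP(Year 0)Q(Year 0) = 3×124 + 7×72 = 372 + 504 = 876
L = 976 / 876 × 100 = 111.4155
Paasche component (current-period weights):
ΣP(Year 1)Q(Year 1) = 3×148 + 5×76 = 444 + 380 = 824
ΣP(Year 1)Q(Year 0) = 3×124 + 5×72 = 372 + 360 = 732
P = 824 / 732 × 100 = 112.5683
Fisher = √(L × P) = √(111.4155 × 112.5683) = 111.9904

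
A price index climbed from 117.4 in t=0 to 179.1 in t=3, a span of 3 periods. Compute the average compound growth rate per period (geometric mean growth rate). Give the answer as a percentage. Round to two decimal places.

15.12%

Growth factor = (179.1/117.4)^(1/3) = (1.525554)^(1/3) = 1.151178
Growth rate = 1.151178 − 1 = 0.151178 = 15.1178%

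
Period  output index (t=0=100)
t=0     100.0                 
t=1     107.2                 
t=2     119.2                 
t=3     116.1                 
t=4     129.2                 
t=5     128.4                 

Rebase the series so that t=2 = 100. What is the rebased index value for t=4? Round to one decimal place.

108.4

Rebased(t=4) = 129.2 / 119.2 × 100 = 108.3893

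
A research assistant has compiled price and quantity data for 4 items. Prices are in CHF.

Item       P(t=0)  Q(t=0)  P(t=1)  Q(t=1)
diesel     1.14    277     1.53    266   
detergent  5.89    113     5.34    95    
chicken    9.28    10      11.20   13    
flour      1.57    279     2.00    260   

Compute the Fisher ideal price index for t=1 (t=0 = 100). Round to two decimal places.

Laspeyres component (base-period weights):
ΣP(t=1)Q(t=0) = 1.53×277 + 5.34×113 + 11.20×10 + 2.00×279 = 423.81 + 603.42 + 112 + 558 = 1697.23
ΣP(t=0)Q(t=0) = 1.14×277 + 5.89×113 + 9.28×10 + 1.57×279 = 315.78 + 665.57 + 92.8 + 438.03 = 1512.18
L = 1697.23 / 1512.18 × 100 = 112.2373
Paasche component (current-period weights):
ΣP(t=1)Q(t=1) = 1.53×266 + 5.34×95 + 11.20×13 + 2.00×260 = 406.98 + 507.3 + 145.6 + 520 = 1579.88
ΣP(t=0)Q(t=1) = 1.14×266 + 5.89×95 + 9.28×13 + 1.57×260 = 303.24 + 559.55 + 120.64 + 408.2 = 1391.63
P = 1579.88 / 1391.63 × 100 = 113.5273
Fisher = √(L × P) = √(112.2373 × 113.5273) = 112.8805

112.88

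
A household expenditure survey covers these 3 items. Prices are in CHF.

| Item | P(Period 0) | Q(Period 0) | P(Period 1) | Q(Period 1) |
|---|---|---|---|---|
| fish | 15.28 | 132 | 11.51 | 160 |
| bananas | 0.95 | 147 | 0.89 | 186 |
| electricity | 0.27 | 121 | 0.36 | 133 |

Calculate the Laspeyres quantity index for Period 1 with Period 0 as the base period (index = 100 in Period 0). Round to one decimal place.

121.4

Laspeyres quantity index uses base-period prices as weights.
ΣP(Period 0)·Q(Period 1) = 15.28×160 + 0.95×186 + 0.27×133 = 2444.8 + 176.7 + 35.91 = 2657.41
ΣP(Period 0)·Q(Period 0) = 15.28×132 + 0.95×147 + 0.27×121 = 2016.96 + 139.65 + 32.67 = 2189.28
Index = 2657.41 / 2189.28 × 100 = 121.3828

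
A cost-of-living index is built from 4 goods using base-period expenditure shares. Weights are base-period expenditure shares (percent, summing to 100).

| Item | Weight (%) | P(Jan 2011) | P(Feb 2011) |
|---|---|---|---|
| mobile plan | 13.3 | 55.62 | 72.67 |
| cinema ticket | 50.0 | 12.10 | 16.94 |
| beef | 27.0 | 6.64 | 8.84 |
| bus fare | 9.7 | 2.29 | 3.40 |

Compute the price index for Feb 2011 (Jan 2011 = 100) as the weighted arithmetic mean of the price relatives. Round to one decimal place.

mobile plan: 13.3 × (72.67/55.62) = 13.3 × 1.306544 = 17.3770
cinema ticket: 50.0 × (16.94/12.10) = 50.0 × 1.400000 = 70.0000
beef: 27.0 × (8.84/6.64) = 27.0 × 1.331325 = 35.9458
bus fare: 9.7 × (3.40/2.29) = 9.7 × 1.484716 = 14.4017
Index = Σ wᵢ·(p₁ᵢ/p₀ᵢ) = 17.3770 + 70.0000 + 35.9458 + 14.4017 = 137.7246

137.7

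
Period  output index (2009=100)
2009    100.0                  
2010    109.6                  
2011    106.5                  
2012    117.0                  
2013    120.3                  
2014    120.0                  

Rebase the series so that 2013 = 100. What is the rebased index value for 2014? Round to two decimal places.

99.75

Rebased(2014) = 120.0 / 120.3 × 100 = 99.7506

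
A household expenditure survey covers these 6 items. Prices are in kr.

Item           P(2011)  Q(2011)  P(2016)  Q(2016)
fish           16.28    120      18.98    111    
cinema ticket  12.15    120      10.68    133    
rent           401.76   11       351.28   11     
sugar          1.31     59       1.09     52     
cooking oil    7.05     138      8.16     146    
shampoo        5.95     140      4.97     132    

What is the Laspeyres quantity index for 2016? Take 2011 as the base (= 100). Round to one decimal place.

100.1

Laspeyres quantity index uses base-period prices as weights.
ΣP(2011)·Q(2016) = 16.28×111 + 12.15×133 + 401.76×11 + 1.31×52 + 7.05×146 + 5.95×132 = 1807.08 + 1615.95 + 4419.36 + 68.12 + 1029.3 + 785.4 = 9725.21
ΣP(2011)·Q(2011) = 16.28×120 + 12.15×120 + 401.76×11 + 1.31×59 + 7.05×138 + 5.95×140 = 1953.6 + 1458 + 4419.36 + 77.29 + 972.9 + 833 = 9714.15
Index = 9725.21 / 9714.15 × 100 = 100.1139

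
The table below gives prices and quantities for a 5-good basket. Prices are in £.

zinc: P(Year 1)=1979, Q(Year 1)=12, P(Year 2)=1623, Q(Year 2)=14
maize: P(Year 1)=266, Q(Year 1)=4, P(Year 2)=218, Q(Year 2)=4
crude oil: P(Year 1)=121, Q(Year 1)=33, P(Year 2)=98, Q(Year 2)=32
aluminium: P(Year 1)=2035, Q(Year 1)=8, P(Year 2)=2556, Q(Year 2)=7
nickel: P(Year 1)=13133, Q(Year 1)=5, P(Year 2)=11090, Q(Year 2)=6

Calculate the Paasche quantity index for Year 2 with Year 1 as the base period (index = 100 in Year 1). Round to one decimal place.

111.7

Paasche quantity index uses current-period prices as weights.
ΣP(Year 2)·Q(Year 2) = 1623×14 + 218×4 + 98×32 + 2556×7 + 11090×6 = 22722 + 872 + 3136 + 17892 + 66540 = 111162
ΣP(Year 2)·Q(Year 1) = 1623×12 + 218×4 + 98×33 + 2556×8 + 11090×5 = 19476 + 872 + 3234 + 20448 + 55450 = 99480
Index = 111162 / 99480 × 100 = 111.7431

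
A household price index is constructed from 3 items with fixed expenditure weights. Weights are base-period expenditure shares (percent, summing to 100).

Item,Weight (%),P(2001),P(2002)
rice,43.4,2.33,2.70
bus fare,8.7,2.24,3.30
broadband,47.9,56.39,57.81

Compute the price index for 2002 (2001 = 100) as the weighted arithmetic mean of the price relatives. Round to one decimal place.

rice: 43.4 × (2.70/2.33) = 43.4 × 1.158798 = 50.2918
bus fare: 8.7 × (3.30/2.24) = 8.7 × 1.473214 = 12.8170
broadband: 47.9 × (57.81/56.39) = 47.9 × 1.025182 = 49.1062
Index = Σ wᵢ·(p₁ᵢ/p₀ᵢ) = 50.2918 + 12.8170 + 49.1062 = 112.2150

112.2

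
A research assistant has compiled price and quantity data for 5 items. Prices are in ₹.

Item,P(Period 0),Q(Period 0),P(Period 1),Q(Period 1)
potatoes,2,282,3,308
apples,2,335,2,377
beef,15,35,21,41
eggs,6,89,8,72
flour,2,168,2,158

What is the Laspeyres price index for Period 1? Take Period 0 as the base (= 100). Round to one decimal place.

Laspeyres price index uses base-period quantities as weights.
ΣP(Period 1)·Q(Period 0) = 3×282 + 2×335 + 21×35 + 8×89 + 2×168 = 846 + 670 + 735 + 712 + 336 = 3299
ΣP(Period 0)·Q(Period 0) = 2×282 + 2×335 + 15×35 + 6×89 + 2×168 = 564 + 670 + 525 + 534 + 336 = 2629
Index = 3299 / 2629 × 100 = 125.4850

125.5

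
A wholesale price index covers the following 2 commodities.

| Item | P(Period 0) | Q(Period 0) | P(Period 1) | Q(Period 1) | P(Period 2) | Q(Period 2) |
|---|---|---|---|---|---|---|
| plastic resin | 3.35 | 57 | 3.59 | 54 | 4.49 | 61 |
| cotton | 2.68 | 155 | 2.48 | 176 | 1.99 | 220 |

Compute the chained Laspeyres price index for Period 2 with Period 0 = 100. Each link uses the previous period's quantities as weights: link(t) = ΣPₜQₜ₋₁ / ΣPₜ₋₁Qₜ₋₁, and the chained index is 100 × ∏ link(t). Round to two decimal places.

91.34

Link Period 0→Period 1:
ΣP(Period 1)Q(Period 0) = 3.59×57 + 2.48×155 = 204.63 + 384.4 = 589.03
ΣP(Period 0)Q(Period 0) = 3.35×57 + 2.68×155 = 190.95 + 415.4 = 606.35
link = 589.03/606.35 = 0.971436
Link Period 1→Period 2:
ΣP(Period 2)Q(Period 1) = 4.49×54 + 1.99×176 = 242.46 + 350.24 = 592.7
ΣP(Period 1)Q(Period 1) = 3.59×54 + 2.48×176 = 193.86 + 436.48 = 630.34
link = 592.7/630.34 = 0.940286
Chained index = 100 × 0.971436 × 0.940286 = 91.3428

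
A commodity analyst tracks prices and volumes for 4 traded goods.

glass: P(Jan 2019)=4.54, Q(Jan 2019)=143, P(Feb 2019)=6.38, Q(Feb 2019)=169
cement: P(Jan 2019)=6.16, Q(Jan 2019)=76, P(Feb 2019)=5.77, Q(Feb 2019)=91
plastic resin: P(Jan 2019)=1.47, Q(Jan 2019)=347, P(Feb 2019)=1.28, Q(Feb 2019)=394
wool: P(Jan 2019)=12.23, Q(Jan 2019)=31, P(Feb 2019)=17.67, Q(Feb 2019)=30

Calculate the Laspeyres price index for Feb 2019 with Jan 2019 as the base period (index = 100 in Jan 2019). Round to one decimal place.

116.8

Laspeyres price index uses base-period quantities as weights.
ΣP(Feb 2019)·Q(Jan 2019) = 6.38×143 + 5.77×76 + 1.28×347 + 17.67×31 = 912.34 + 438.52 + 444.16 + 547.77 = 2342.79
ΣP(Jan 2019)·Q(Jan 2019) = 4.54×143 + 6.16×76 + 1.47×347 + 12.23×31 = 649.22 + 468.16 + 510.09 + 379.13 = 2006.6
Index = 2342.79 / 2006.6 × 100 = 116.7542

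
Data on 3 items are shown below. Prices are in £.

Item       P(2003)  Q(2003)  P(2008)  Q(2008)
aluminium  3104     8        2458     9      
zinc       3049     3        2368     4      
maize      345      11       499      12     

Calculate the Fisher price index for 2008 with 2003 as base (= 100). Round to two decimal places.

85.14

Laspeyres component (base-period weights):
ΣP(2008)Q(2003) = 2458×8 + 2368×3 + 499×11 = 19664 + 7104 + 5489 = 32257
ΣP(2003)Q(2003) = 3104×8 + 3049×3 + 345×11 = 24832 + 9147 + 3795 = 37774
L = 32257 / 37774 × 100 = 85.3947
Paasche component (current-period weights):
ΣP(2008)Q(2008) = 2458×9 + 2368×4 + 499×12 = 22122 + 9472 + 5988 = 37582
ΣP(2003)Q(2008) = 3104×9 + 3049×4 + 345×12 = 27936 + 12196 + 4140 = 44272
P = 37582 / 44272 × 100 = 84.8889
Fisher = √(L × P) = √(85.3947 × 84.8889) = 85.1414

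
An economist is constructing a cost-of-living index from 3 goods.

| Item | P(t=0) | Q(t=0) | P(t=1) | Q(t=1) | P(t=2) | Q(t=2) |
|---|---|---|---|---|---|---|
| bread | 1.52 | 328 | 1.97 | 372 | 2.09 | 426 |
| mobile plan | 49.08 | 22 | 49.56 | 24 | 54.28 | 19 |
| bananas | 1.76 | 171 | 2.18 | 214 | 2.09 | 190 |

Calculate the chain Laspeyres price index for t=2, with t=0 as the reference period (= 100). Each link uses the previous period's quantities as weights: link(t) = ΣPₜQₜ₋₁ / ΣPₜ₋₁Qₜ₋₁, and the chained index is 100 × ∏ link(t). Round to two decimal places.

118.75

Link t=0→t=1:
ΣP(t=1)Q(t=0) = 1.97×328 + 49.56×22 + 2.18×171 = 646.16 + 1090.32 + 372.78 = 2109.26
ΣP(t=0)Q(t=0) = 1.52×328 + 49.08×22 + 1.76×171 = 498.56 + 1079.76 + 300.96 = 1879.28
link = 2109.26/1879.28 = 1.122377
Link t=1→t=2:
ΣP(t=2)Q(t=1) = 2.09×372 + 54.28×24 + 2.09×214 = 777.48 + 1302.72 + 447.26 = 2527.46
ΣP(t=1)Q(t=1) = 1.97×372 + 49.56×24 + 2.18×214 = 732.84 + 1189.44 + 466.52 = 2388.8
link = 2527.46/2388.8 = 1.058046
Chained index = 100 × 1.122377 × 1.058046 = 118.7526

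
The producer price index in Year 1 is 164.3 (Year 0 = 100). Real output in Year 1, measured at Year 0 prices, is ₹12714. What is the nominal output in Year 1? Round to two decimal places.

Nominal = Real × (Index/100) = 12714 × (164.3/100)
        = 12714 × 1.643 = 20889.1020

20889.10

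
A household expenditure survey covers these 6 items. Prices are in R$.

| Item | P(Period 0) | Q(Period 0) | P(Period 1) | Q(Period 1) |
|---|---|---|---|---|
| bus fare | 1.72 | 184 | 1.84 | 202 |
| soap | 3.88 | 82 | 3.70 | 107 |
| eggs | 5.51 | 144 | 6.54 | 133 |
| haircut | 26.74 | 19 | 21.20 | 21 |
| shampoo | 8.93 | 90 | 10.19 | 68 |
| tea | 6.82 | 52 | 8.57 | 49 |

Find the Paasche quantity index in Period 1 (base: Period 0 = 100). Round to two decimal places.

95.41

Paasche quantity index uses current-period prices as weights.
ΣP(Period 1)·Q(Period 1) = 1.84×202 + 3.70×107 + 6.54×133 + 21.20×21 + 10.19×68 + 8.57×49 = 371.68 + 395.9 + 869.82 + 445.2 + 692.92 + 419.93 = 3195.45
ΣP(Period 1)·Q(Period 0) = 1.84×184 + 3.70×82 + 6.54×144 + 21.20×19 + 10.19×90 + 8.57×52 = 338.56 + 303.4 + 941.76 + 402.8 + 917.1 + 445.64 = 3349.26
Index = 3195.45 / 3349.26 × 100 = 95.4076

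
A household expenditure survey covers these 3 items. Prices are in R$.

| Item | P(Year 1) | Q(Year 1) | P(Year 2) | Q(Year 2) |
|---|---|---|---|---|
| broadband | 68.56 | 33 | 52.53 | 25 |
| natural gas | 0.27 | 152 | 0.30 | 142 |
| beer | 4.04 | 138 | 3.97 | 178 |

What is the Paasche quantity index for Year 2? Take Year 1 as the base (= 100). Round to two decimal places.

88.64

Paasche quantity index uses current-period prices as weights.
ΣP(Year 2)·Q(Year 2) = 52.53×25 + 0.30×142 + 3.97×178 = 1313.25 + 42.6 + 706.66 = 2062.51
ΣP(Year 2)·Q(Year 1) = 52.53×33 + 0.30×152 + 3.97×138 = 1733.49 + 45.6 + 547.86 = 2326.95
Index = 2062.51 / 2326.95 × 100 = 88.6358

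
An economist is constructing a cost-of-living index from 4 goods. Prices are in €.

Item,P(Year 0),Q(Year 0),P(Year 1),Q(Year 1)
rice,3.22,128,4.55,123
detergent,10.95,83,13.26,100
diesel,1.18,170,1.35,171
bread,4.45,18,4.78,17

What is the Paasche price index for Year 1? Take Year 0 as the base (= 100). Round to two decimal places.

Paasche price index uses current-period quantities as weights.
ΣP(Year 1)·Q(Year 1) = 4.55×123 + 13.26×100 + 1.35×171 + 4.78×17 = 559.65 + 1326 + 230.85 + 81.26 = 2197.76
ΣP(Year 0)·Q(Year 1) = 3.22×123 + 10.95×100 + 1.18×171 + 4.45×17 = 396.06 + 1095 + 201.78 + 75.65 = 1768.49
Index = 2197.76 / 1768.49 × 100 = 124.2733

124.27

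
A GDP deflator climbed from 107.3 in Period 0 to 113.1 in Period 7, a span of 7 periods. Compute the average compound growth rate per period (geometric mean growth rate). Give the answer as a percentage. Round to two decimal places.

Growth factor = (113.1/107.3)^(1/7) = (1.054054)^(1/7) = 1.007549
Growth rate = 1.007549 − 1 = 0.007549 = 0.7549%

0.75%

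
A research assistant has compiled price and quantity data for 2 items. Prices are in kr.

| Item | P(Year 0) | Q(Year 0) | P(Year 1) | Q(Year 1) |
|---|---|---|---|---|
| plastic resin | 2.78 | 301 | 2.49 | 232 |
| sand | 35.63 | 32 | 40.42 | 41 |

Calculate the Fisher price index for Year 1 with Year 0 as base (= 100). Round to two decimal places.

Laspeyres component (base-period weights):
ΣP(Year 1)Q(Year 0) = 2.49×301 + 40.42×32 = 749.49 + 1293.44 = 2042.93
ΣP(Year 0)Q(Year 0) = 2.78×301 + 35.63×32 = 836.78 + 1140.16 = 1976.94
L = 2042.93 / 1976.94 × 100 = 103.3380
Paasche component (current-period weights):
ΣP(Year 1)Q(Year 1) = 2.49×232 + 40.42×41 = 577.68 + 1657.22 = 2234.9
ΣP(Year 0)Q(Year 1) = 2.78×232 + 35.63×41 = 644.96 + 1460.83 = 2105.79
P = 2234.9 / 2105.79 × 100 = 106.1312
Fisher = √(L × P) = √(103.3380 × 106.1312) = 104.7253

104.73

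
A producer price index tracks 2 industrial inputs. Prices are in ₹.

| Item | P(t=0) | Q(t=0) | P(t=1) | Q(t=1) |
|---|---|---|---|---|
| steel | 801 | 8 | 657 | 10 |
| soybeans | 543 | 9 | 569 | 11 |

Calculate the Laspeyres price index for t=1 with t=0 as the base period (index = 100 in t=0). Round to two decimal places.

Laspeyres price index uses base-period quantities as weights.
ΣP(t=1)·Q(t=0) = 657×8 + 569×9 = 5256 + 5121 = 10377
ΣP(t=0)·Q(t=0) = 801×8 + 543×9 = 6408 + 4887 = 11295
Index = 10377 / 11295 × 100 = 91.8725

91.87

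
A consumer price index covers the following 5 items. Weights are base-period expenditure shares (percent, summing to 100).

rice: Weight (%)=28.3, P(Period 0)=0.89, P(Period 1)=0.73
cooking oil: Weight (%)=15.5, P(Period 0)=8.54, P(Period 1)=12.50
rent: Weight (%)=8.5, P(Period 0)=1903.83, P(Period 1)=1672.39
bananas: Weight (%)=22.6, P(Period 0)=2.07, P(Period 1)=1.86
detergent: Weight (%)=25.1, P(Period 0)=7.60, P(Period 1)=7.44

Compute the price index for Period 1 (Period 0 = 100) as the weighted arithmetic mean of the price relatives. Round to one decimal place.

98.2

rice: 28.3 × (0.73/0.89) = 28.3 × 0.820225 = 23.2124
cooking oil: 15.5 × (12.50/8.54) = 15.5 × 1.463700 = 22.6874
rent: 8.5 × (1672.39/1903.83) = 8.5 × 0.878435 = 7.4667
bananas: 22.6 × (1.86/2.07) = 22.6 × 0.898551 = 20.3072
detergent: 25.1 × (7.44/7.60) = 25.1 × 0.978947 = 24.5716
Index = Σ wᵢ·(p₁ᵢ/p₀ᵢ) = 23.2124 + 22.6874 + 7.4667 + 20.3072 + 24.5716 = 98.2452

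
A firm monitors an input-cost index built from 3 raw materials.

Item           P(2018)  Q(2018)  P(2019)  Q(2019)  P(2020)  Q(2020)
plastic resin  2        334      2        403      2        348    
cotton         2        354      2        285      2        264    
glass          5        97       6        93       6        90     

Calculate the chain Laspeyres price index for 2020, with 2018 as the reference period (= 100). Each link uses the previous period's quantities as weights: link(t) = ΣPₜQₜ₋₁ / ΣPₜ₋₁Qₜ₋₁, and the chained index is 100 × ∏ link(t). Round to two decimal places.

105.21

Link 2018→2019:
ΣP(2019)Q(2018) = 2×334 + 2×354 + 6×97 = 668 + 708 + 582 = 1958
ΣP(2018)Q(2018) = 2×334 + 2×354 + 5×97 = 668 + 708 + 485 = 1861
link = 1958/1861 = 1.052123
Link 2019→2020:
ΣP(2020)Q(2019) = 2×403 + 2×285 + 6×93 = 806 + 570 + 558 = 1934
ΣP(2019)Q(2019) = 2×403 + 2×285 + 6×93 = 806 + 570 + 558 = 1934
link = 1934/1934 = 1.000000
Chained index = 100 × 1.052123 × 1.000000 = 105.2123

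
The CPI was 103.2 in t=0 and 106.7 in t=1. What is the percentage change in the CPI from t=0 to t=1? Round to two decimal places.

Change = (106.7 − 103.2) / 103.2 × 100
       = 3.5 / 103.2 × 100 = 3.3915%

3.39%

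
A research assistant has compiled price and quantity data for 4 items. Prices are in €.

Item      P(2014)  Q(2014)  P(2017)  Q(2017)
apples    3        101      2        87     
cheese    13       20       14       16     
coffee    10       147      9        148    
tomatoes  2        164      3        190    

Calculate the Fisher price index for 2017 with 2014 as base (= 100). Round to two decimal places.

Laspeyres component (base-period weights):
ΣP(2017)Q(2014) = 2×101 + 14×20 + 9×147 + 3×164 = 202 + 280 + 1323 + 492 = 2297
ΣP(2014)Q(2014) = 3×101 + 13×20 + 10×147 + 2×164 = 303 + 260 + 1470 + 328 = 2361
L = 2297 / 2361 × 100 = 97.2893
Paasche component (current-period weights):
ΣP(2017)Q(2017) = 2×87 + 14×16 + 9×148 + 3×190 = 174 + 224 + 1332 + 570 = 2300
ΣP(2014)Q(2017) = 3×87 + 13×16 + 10×148 + 2×190 = 261 + 208 + 1480 + 380 = 2329
P = 2300 / 2329 × 100 = 98.7548
Fisher = √(L × P) = √(97.2893 × 98.7548) = 98.0193

98.02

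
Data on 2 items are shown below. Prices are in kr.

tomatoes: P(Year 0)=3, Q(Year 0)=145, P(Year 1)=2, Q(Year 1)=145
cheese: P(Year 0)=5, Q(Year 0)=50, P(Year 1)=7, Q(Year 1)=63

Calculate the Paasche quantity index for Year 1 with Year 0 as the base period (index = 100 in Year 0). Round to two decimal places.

114.22

Paasche quantity index uses current-period prices as weights.
ΣP(Year 1)·Q(Year 1) = 2×145 + 7×63 = 290 + 441 = 731
ΣP(Year 1)·Q(Year 0) = 2×145 + 7×50 = 290 + 350 = 640
Index = 731 / 640 × 100 = 114.2187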